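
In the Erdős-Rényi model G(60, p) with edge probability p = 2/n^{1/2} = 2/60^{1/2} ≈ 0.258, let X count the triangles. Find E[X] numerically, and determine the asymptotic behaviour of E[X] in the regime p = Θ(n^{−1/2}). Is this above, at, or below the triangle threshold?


Number of potential triangles: C(60, 3) = 34220.
Each occurs with probability p³ ≈ (0.258)³ ≈ 1.72133e-02.
By linearity: E[X] = C(60, 3)·p³ ≈ 34220 · 1.72133e-02 ≈ 589.038.
Since α = 1/2 < 1, p = c/n^{1/2} ≫ 1/n is above the triangle threshold p ~ 1/n. Asymptotically E[X] ~ (c³/6)·n^{3(1−α)} = (2³/6)·n^{1.5} → ∞; triangles are abundant w.h.p.

E[X] ≈ 589.038; in regime p = Θ(1/n^{1/2}) E[X] diverges (above the triangle threshold p ~ 1/n).


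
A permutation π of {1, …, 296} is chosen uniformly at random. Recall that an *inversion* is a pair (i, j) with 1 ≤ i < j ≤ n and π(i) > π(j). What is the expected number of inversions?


Write X = Σ X_I over the C(296, 2) = 43660 pairs i < j, with X_I the indicator of one inversion.
There are 43660 indicators.
For each fixed pair i < j, the values π(i) and π(j) are two distinct elements of {1, …, 296} in uniformly random order; by symmetry P[π(i) > π(j)] = 1/2.
By linearity: E[X] = 43660 · (1/2) = C(296, 2) · (1/2) = 43660/2 = 21830 ≈ 21830.00000.

E[X] = 21830 = 21830.00000.


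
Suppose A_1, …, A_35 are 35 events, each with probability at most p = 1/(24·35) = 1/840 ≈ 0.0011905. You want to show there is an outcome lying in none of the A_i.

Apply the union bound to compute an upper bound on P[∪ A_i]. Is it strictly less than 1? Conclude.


Union bound: P[∪_{i=1}^{35} A_i] ≤ Σ_i P[A_i] ≤ 35·p = 35·(1/840) = 1/24.
Numerically: 1/24 ≈ 0.0416667.
Is 1/24 < 1? YES.
Since P[∪ A_i] ≤ 1/24 < 1, the complement has P[∩ A_i^c] ≥ 1 − 1/24 = 23/24 > 0, so some outcome avoids every A_i.

35·p = 1/24 ≈ 0.0416667; existence CERTIFIED by the union bound.


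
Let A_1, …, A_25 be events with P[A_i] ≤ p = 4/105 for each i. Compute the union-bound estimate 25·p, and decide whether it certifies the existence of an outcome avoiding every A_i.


Union bound: P[∪_{i=1}^{25} A_i] ≤ Σ_i P[A_i] ≤ 25·p = 25·(4/105) = 20/21.
Numerically: 20/21 ≈ 0.952381.
Is 20/21 < 1? YES.
Since P[∪ A_i] ≤ 20/21 < 1, the complement has P[∩ A_i^c] ≥ 1 − 20/21 = 1/21 > 0, so some outcome avoids every A_i.

25·p = 20/21 ≈ 0.952381; existence CERTIFIED by the union bound.


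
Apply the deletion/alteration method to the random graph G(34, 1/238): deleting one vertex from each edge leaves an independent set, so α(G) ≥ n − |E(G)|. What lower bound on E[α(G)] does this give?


E[|E(G)|] = C(34, 2)·p = 561 · (1/238) = 33/14.
E[α(G)] ≥ n − E[|E(G)|] = 34 − 33/14 = 443/14.
Numerically: ≈ 31.642857.
(This is only a lower bound; the true E[α(G)] may be larger.)

E[α(G)] ≥ 443/14 ≈ 31.642857.


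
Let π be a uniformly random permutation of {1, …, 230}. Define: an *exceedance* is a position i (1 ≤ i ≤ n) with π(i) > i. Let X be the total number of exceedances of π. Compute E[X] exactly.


Write X = Σ_{i=1}^{230} X_i, where X_i = 1_{π(i) > i}.
For each fixed i, π(i) is uniform over {1, …, 230} (marginal of a uniform permutation), so P[π(i) > i] = (n − i)/n. Summing: Σ_{i=1}^{230} (n − i)/n = (0 + 1 + … + 229)/230 = 230(230 − 1)/(2·230) = (230 − 1)/2.
Hence E[X] = Σ_{i=1}^{230} (230 − i)/230 = 229/2 ≈ 114.50000.

E[X] = 229/2 = 114.50000.


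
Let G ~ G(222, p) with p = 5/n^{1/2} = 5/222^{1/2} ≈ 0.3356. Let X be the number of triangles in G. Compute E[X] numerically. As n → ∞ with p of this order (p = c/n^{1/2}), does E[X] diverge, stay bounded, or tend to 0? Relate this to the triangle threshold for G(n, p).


Number of potential triangles: C(222, 3) = 1798940.
Each occurs with probability p³ ≈ (0.3356)³ ≈ 3.779032e-02.
By linearity: E[X] = C(222, 3)·p³ ≈ 1798940 · 3.779032e-02 ≈ 67982.5154.
Since α = 1/2 < 1, p = c/n^{1/2} ≫ 1/n is above the triangle threshold p ~ 1/n. Asymptotically E[X] ~ (c³/6)·n^{3(1−α)} = (5³/6)·n^{1.5} → ∞; triangles are abundant w.h.p.

E[X] ≈ 67982.5154; in regime p = Θ(1/n^{1/2}) E[X] diverges (above the triangle threshold p ~ 1/n).


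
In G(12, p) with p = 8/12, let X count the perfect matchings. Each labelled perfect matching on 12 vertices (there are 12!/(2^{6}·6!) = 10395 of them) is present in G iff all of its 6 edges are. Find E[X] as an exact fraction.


K_12 has 12!/(2^{6}·6!) = 10395 labelled perfect matchings.
For each such perfect matching H, let X_H = 1 if all 6 edges of H are present in G. Then P[X_H = 1] = p^{6} = (2/3)^{6} = 64/729.
By linearity: E[X] = Σ_H E[X_H] = 10395 · p^{6} = 10395 · 64/729 = 24640/27.
Numerically: E[X] ≈ 912.593.

E[X] = 10395 · (2/3)^{6} = 24640/27 ≈ 912.593.


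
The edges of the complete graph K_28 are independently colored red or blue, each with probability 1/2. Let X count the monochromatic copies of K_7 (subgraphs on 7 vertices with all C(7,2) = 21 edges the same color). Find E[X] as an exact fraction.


Let X = Σ_S X_S over the C(28, 7) = 1184040 subsets S of size 7, where X_S = 1 if the K_7 on S is monochromatic.
For a fixed S, the K_7 on S has C(7, 2) = 21 edges. P[all 21 edges red] = (1/2)^21, and likewise for blue, so P[monochromatic] = 2·(1/2)^21 = 2^{1 − 21} = 1/1048576.
By linearity: E[X] = C(28, 7) · 2^{1 − 21} = 1184040 · 1/1048576 = 148005/131072.
Numerically: E[X] ≈ 1.129189.

E[X] = C(28,7)·2^(1−C(7,2)) = 148005/131072 ≈ 1.129189.


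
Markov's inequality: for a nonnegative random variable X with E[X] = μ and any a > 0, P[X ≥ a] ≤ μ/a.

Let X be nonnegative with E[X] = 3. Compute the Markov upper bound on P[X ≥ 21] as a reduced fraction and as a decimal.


μ = E[X] = 3, a = 21.
Markov: P[X ≥ 21] ≤ μ/a = (3)/21 = 1/7.
Numerically: ≈ 0.143.
(Since a = 21 > μ = 3.000, the bound 1/7 is < 1 and informative.)

P[X ≥ 21] ≤ 1/7 ≈ 0.143.


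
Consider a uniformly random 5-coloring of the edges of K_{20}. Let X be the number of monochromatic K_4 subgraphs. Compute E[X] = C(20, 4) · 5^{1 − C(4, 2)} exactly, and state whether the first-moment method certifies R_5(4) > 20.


E[X] = C(20, 4) · 5^{1 − 6} = 4845 · 5^{−5} = 4845/3125.
As a reduced fraction: E[X] = 969/625 ≈ 1.5504000.
Is E[X] < 1? NO.
Since E[X] ≥ 1, the first-moment bound is inconclusive at n = 20; it does NOT by itself certify R_5(4) > 20.

E[X] = 969/625 ≈ 1.5504000; E[X] ≥ 1; first-moment method inconclusive here.


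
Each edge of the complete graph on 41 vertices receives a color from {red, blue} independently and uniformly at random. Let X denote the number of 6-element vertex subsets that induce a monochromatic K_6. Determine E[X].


Let X = Σ_S X_S over the C(41, 6) = 4496388 subsets S of size 6, where X_S = 1 if the K_6 on S is monochromatic.
For a fixed S, the K_6 on S has C(6, 2) = 15 edges. P[all 15 edges red] = (1/2)^15, and likewise for blue, so P[monochromatic] = 2·(1/2)^15 = 2^{1 − 15} = 1/16384.
By linearity of expectation: E[X] = C(41, 6) · 2^{1 − 15} = 4496388 · 1/16384 = 1124097/4096.
Numerically: E[X] ≈ 274.437744.

E[X] = C(41,6)·2^(1−C(6,2)) = 1124097/4096 ≈ 274.437744.


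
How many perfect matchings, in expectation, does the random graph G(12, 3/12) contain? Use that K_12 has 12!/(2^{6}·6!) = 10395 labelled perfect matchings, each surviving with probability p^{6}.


K_12 has 12!/(2^{6}·6!) = 10395 labelled perfect matchings.
For each such perfect matching H, let X_H = 1 if all 6 edges of H are present in G. Then P[X_H = 1] = p^{6} = (1/4)^{6} = 1/4096.
Summing the indicators: E[X] = Σ_H E[X_H] = 10395 · p^{6} = 10395 · 1/4096 = 10395/4096.
Numerically: E[X] ≈ 2.53784.

E[X] = 10395 · (1/4)^{6} = 10395/4096 ≈ 2.53784.


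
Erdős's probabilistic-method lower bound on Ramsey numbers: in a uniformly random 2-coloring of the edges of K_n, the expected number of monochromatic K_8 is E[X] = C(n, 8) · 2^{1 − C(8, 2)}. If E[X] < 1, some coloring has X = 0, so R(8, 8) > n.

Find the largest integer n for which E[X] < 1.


We need C(n, 8) · 2^{1 − 28} < 1, i.e. C(n, 8) < 2^{28 − 1} = 134217728.
Check values of n near the boundary:
  n = 36: C(36, 8) = 30260340; 30260340 < 134217728? YES
  n = 37: C(37, 8) = 38608020; 38608020 < 134217728? YES
  n = 38: C(38, 8) = 48903492; 48903492 < 134217728? YES
  n = 39: C(39, 8) = 61523748; 61523748 < 134217728? YES
  n = 40: C(40, 8) = 76904685; 76904685 < 134217728? YES
  n = 41: C(41, 8) = 95548245; 95548245 < 134217728? YES
  n = 42: C(42, 8) = 118030185; 118030185 < 134217728? YES
  n = 43: C(43, 8) = 145008513; 145008513 < 134217728? NO
  n = 44: C(44, 8) = 177232627; 177232627 < 134217728? NO
  n = 45: C(45, 8) = 215553195; 215553195 < 134217728? NO
The largest n with C(n, 8) < 134217728 is n = 42 (where E[X] = 118030185/134217728 ≈ 0.8793934). Hence R(8, 8) > 42, i.e. R(8, 8) ≥ 43.

Largest n = 42; hence R(8, 8) > 42.


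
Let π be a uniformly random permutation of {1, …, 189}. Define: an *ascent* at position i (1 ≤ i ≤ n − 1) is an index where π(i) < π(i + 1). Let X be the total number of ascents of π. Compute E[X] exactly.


Write X = Σ X_I over i = 1, …, 188, with X_I the indicator of one ascent.
There are 188 indicators.
For each fixed i, the pair (π(i), π(i+1)) is a uniformly random ordered pair of distinct values from {1, …, 189}; by symmetry P[π(i) < π(i+1)] = 1/2.
By linearity: E[X] = 188 · (1/2) = (189 − 1) · (1/2) = 94 ≈ 94.0000.

E[X] = 94 = 94.0000.


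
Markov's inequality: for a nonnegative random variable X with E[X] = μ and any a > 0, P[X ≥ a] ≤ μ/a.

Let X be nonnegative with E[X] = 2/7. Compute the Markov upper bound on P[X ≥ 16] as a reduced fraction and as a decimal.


μ = E[X] = 2/7, a = 16.
Markov: P[X ≥ 16] ≤ μ/a = (2/7)/16 = 1/56.
Numerically: ≈ 0.017857.
(Since a = 16 > μ = 0.285714, the bound 1/56 is < 1 and informative.)

P[X ≥ 16] ≤ 1/56 ≈ 0.017857.


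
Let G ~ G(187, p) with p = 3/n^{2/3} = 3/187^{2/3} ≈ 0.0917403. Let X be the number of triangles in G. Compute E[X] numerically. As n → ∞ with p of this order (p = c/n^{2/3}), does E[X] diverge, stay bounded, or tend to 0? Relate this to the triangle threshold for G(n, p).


Number of potential triangles: C(187, 3) = 1072445.
Each occurs with probability p³ ≈ (0.0917403)³ ≈ 7.72112442e-04.
By linearity: E[X] = C(187, 3)·p³ ≈ 1072445 · 7.72112442e-04 ≈ 828.048128.
Since α = 2/3 < 1, p = c/n^{2/3} ≫ 1/n is above the triangle threshold p ~ 1/n. Asymptotically E[X] ~ (c³/6)·n^{3(1−α)} = (3³/6)·n^{1} → ∞; triangles are abundant w.h.p.

E[X] ≈ 828.048128; in regime p = Θ(1/n^{2/3}) E[X] diverges (above the triangle threshold p ~ 1/n).


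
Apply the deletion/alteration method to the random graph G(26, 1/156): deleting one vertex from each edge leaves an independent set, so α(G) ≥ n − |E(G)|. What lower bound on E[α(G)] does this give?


E[|E(G)|] = C(26, 2)·p = 325 · (1/156) = 25/12.
E[α(G)] ≥ n − E[|E(G)|] = 26 − 25/12 = 287/12.
Numerically: ≈ 23.917.
(This is only a lower bound; the true E[α(G)] may be larger.)

E[α(G)] ≥ 287/12 ≈ 23.917.


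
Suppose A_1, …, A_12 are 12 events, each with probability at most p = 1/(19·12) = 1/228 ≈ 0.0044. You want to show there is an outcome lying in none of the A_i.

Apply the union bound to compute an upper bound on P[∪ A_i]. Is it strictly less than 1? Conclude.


Union bound: P[∪_{i=1}^{12} A_i] ≤ Σ_i P[A_i] ≤ 12·p = 12·(1/228) = 1/19.
Numerically: 1/19 ≈ 0.0526.
Is 1/19 < 1? YES.
Since P[∪ A_i] ≤ 1/19 < 1, the complement has P[∩ A_i^c] ≥ 1 − 1/19 = 18/19 > 0, so some outcome avoids every A_i.

12·p = 1/19 ≈ 0.0526; existence CERTIFIED by the union bound.


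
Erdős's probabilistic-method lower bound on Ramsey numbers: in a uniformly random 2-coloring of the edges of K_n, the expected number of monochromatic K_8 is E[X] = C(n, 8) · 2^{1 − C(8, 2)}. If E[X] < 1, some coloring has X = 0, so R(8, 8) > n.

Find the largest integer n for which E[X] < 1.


We need C(n, 8) · 2^{1 − 28} < 1, i.e. C(n, 8) < 2^{28 − 1} = 134217728.
Check values of n near the boundary:
  n = 37: C(37, 8) = 38608020; 38608020 < 134217728? YES
  n = 38: C(38, 8) = 48903492; 48903492 < 134217728? YES
  n = 39: C(39, 8) = 61523748; 61523748 < 134217728? YES
  n = 40: C(40, 8) = 76904685; 76904685 < 134217728? YES
  n = 41: C(41, 8) = 95548245; 95548245 < 134217728? YES
  n = 42: C(42, 8) = 118030185; 118030185 < 134217728? YES
  n = 43: C(43, 8) = 145008513; 145008513 < 134217728? NO
  n = 44: C(44, 8) = 177232627; 177232627 < 134217728? NO
The largest n with C(n, 8) < 134217728 is n = 42 (where E[X] = 118030185/134217728 ≈ 0.879393). Hence R(8, 8) > 42, i.e. R(8, 8) ≥ 43.

Largest n = 42; hence R(8, 8) > 42.


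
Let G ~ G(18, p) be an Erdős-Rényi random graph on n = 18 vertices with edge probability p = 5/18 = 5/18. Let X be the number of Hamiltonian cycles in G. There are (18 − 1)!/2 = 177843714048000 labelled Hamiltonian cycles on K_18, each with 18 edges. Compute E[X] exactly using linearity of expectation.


K_18 has (18 − 1)!/2 = 177843714048000 labelled Hamiltonian cycles.
For each such Hamiltonian cycle H, let X_H = 1 if all 18 edges of H are present in G. Then P[X_H = 1] = p^{18} = (5/18)^{18} = 3814697265625/39346408075296537575424.
By linearity of expectation: E[X] = Σ_H E[X_H] = 177843714048000 · p^{18} = 177843714048000 · 3814697265625/39346408075296537575424 = 56800365447998046875/3294258113514384.
Numerically: E[X] ≈ 17242.2.

E[X] = 177843714048000 · (5/18)^{18} = 56800365447998046875/3294258113514384 ≈ 17242.2.


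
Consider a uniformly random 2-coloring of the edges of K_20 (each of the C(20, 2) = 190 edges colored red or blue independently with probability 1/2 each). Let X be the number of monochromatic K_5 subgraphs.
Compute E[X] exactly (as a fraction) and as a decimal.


Let X = Σ_S X_S over the C(20, 5) = 15504 subsets S of size 5, where X_S = 1 if the K_5 on S is monochromatic.
For a fixed S, the K_5 on S has C(5, 2) = 10 edges. P[all 10 edges red] = (1/2)^10, and likewise for blue, so P[monochromatic] = 2·(1/2)^10 = 2^{1 − 10} = 1/512.
By linearity of expectation: E[X] = C(20, 5) · 2^{1 − 10} = 15504 · 1/512 = 969/32.
Numerically: E[X] ≈ 30.28125.

E[X] = C(20,5)·2^(1−C(5,2)) = 969/32 ≈ 30.28125.


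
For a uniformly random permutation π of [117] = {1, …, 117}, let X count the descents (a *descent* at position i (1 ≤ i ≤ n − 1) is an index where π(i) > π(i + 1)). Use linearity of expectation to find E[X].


Write X = Σ X_I over i = 1, …, 116, with X_I the indicator of one descent.
There are 116 indicators.
For each fixed i, the pair (π(i), π(i+1)) is a uniformly random ordered pair of distinct values from {1, …, 117}; by symmetry P[π(i) > π(i+1)] = 1/2.
By linearity: E[X] = 116 · (1/2) = (117 − 1) · (1/2) = 58 ≈ 58.000000.

E[X] = 58 = 58.000000.


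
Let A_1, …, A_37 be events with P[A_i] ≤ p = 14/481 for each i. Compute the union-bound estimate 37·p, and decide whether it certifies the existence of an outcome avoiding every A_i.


Union bound: P[∪_{i=1}^{37} A_i] ≤ Σ_i P[A_i] ≤ 37·p = 37·(14/481) = 14/13.
Numerically: 14/13 ≈ 1.07692.
Is 14/13 < 1? NO.
Since the bound 14/13 is ≥ 1, the union bound is uninformative here; it does NOT by itself certify existence.

37·p = 14/13 ≈ 1.07692; existence NOT certified by the union bound.


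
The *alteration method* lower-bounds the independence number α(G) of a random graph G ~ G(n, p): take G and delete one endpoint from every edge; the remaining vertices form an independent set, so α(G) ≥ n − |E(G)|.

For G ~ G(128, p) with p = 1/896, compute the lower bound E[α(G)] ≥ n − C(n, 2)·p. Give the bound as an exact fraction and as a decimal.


E[|E(G)|] = C(128, 2)·p = 8128 · (1/896) = 127/14.
E[α(G)] ≥ n − E[|E(G)|] = 128 − 127/14 = 1665/14.
Numerically: ≈ 118.9286.
(This is only a lower bound; the true E[α(G)] may be larger.)

E[α(G)] ≥ 1665/14 ≈ 118.9286.


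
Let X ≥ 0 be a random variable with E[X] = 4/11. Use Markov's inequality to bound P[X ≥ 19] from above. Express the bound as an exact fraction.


μ = E[X] = 4/11, a = 19.
Markov: P[X ≥ 19] ≤ μ/a = (4/11)/19 = 4/209.
Numerically: ≈ 0.019.
(Since a = 19 > μ = 0.364, the bound 4/209 is < 1 and informative.)

P[X ≥ 19] ≤ 4/209 ≈ 0.019.


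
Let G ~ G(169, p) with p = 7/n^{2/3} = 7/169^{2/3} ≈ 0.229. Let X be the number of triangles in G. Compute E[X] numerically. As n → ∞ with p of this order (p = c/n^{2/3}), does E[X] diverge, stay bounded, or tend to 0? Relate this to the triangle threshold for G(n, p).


Number of potential triangles: C(169, 3) = 790244.
Each occurs with probability p³ ≈ (0.229)³ ≈ 1.20094e-02.
By linearity: E[X] = C(169, 3)·p³ ≈ 790244 · 1.20094e-02 ≈ 9490.343.
Since α = 2/3 < 1, p = c/n^{2/3} ≫ 1/n is above the triangle threshold p ~ 1/n. Asymptotically E[X] ~ (c³/6)·n^{3(1−α)} = (7³/6)·n^{1} → ∞; triangles are abundant w.h.p.

E[X] ≈ 9490.343; in regime p = Θ(1/n^{2/3}) E[X] diverges (above the triangle threshold p ~ 1/n).


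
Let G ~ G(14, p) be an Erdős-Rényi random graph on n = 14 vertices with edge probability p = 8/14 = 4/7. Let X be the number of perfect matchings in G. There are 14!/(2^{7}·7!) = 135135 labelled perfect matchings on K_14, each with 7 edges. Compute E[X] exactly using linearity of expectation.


K_14 has 14!/(2^{7}·7!) = 135135 labelled perfect matchings.
For each such perfect matching H, let X_H = 1 if all 7 edges of H are present in G. Then P[X_H = 1] = p^{7} = (4/7)^{7} = 16384/823543.
By linearity: E[X] = Σ_H E[X_H] = 135135 · p^{7} = 135135 · 16384/823543 = 316293120/117649.
Numerically: E[X] ≈ 2688.45.

E[X] = 135135 · (4/7)^{7} = 316293120/117649 ≈ 2688.45.


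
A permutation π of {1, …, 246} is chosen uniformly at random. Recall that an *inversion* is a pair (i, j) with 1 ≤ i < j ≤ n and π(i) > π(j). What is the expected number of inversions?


Write X = Σ X_I over the C(246, 2) = 30135 pairs i < j, with X_I the indicator of one inversion.
There are 30135 indicators.
For each fixed pair i < j, the values π(i) and π(j) are two distinct elements of {1, …, 246} in uniformly random order; by symmetry P[π(i) > π(j)] = 1/2.
By linearity: E[X] = 30135 · (1/2) = C(246, 2) · (1/2) = 30135/2 = 30135/2 ≈ 15067.50000.

E[X] = 30135/2 = 15067.50000.


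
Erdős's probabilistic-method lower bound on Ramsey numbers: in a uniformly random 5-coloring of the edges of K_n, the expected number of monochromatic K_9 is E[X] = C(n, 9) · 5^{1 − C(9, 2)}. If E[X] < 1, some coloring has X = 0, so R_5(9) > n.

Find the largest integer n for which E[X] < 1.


We need C(n, 9) · 5^{1 − 36} < 1, i.e. C(n, 9) < 5^{36 − 1} = 2910383045673370361328125.
Check values of n near the boundary:
  n = 2167: C(2167, 9) = 2855899084841489792706810; 2855899084841489792706810 < 2910383045673370361328125? YES
  n = 2168: C(2168, 9) = 2867804175977929537095120; 2867804175977929537095120 < 2910383045673370361328125? YES
  n = 2169: C(2169, 9) = 2879753360044504243499683; 2879753360044504243499683 < 2910383045673370361328125? YES
  n = 2170: C(2170, 9) = 2891746779868845075610510; 2891746779868845075610510 < 2910383045673370361328125? YES
  n = 2171: C(2171, 9) = 2903784578674959601827205; 2903784578674959601827205 < 2910383045673370361328125? YES
  n = 2172: C(2172, 9) = 2915866900084148060642020; 2915866900084148060642020 < 2910383045673370361328125? NO
  n = 2173: C(2173, 9) = 2927993888115921319674265; 2927993888115921319674265 < 2910383045673370361328125? NO
  n = 2174: C(2174, 9) = 2940165687188920530702934; 2940165687188920530702934 < 2910383045673370361328125? NO
The largest n with C(n, 9) < 2910383045673370361328125 is n = 2171 (where E[X] = 580756915734991920365441/582076609134674072265625 ≈ 0.998). Hence R_5(9) > 2171, i.e. R_5(9) ≥ 2172.

Largest n = 2171; hence R_5(9) > 2171.


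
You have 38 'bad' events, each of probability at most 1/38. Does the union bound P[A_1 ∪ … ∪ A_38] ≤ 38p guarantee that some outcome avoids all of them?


Union bound: P[∪_{i=1}^{38} A_i] ≤ Σ_i P[A_i] ≤ 38·p = 38·(1/38) = 1.
Numerically: 1 ≈ 1.0000.
Is 1 < 1? NO.
Since the bound 1 is ≥ 1, the union bound is uninformative here; it does NOT by itself certify existence.

38·p = 1 ≈ 1.0000; existence NOT certified by the union bound.


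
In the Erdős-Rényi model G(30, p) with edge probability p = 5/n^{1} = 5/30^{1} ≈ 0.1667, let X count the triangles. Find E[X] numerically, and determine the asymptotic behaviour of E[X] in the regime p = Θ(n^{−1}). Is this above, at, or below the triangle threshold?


Number of potential triangles: C(30, 3) = 4060.
Each occurs with probability p³ ≈ (0.1667)³ ≈ 4.629630e-03.
By linearity: E[X] = C(30, 3)·p³ ≈ 4060 · 4.629630e-03 ≈ 18.7963.
Here α = 1, so p = 5/n is exactly at the triangle threshold p ~ 1/n. Asymptotically E[X] → c³/6 = 5³/6 = 125/6 ≈ 20.8333, a bounded constant. In this regime the triangle count is asymptotically Poisson(c³/6).

E[X] ≈ 18.7963; in regime p = Θ(1/n^{1}) E[X] stays bounded (at the triangle threshold p ~ 1/n).


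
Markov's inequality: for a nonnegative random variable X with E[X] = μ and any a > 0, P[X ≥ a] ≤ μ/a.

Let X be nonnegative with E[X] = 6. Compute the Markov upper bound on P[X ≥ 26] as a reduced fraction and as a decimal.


μ = E[X] = 6, a = 26.
Markov: P[X ≥ 26] ≤ μ/a = (6)/26 = 3/13.
Numerically: ≈ 0.230769.
(Since a = 26 > μ = 6.000000, the bound 3/13 is < 1 and informative.)

P[X ≥ 26] ≤ 3/13 ≈ 0.230769.


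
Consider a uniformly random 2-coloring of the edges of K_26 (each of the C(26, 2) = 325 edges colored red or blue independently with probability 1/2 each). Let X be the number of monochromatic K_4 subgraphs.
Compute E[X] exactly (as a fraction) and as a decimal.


Let X = Σ_S X_S over the C(26, 4) = 14950 subsets S of size 4, where X_S = 1 if the K_4 on S is monochromatic.
For a fixed S, the K_4 on S has C(4, 2) = 6 edges. P[all 6 edges red] = (1/2)^6, and likewise for blue, so P[monochromatic] = 2·(1/2)^6 = 2^{1 − 6} = 1/32.
Summing: E[X] = C(26, 4) · 2^{1 − 6} = 14950 · 1/32 = 7475/16.
Numerically: E[X] ≈ 467.1875.

E[X] = C(26,4)·2^(1−C(4,2)) = 7475/16 ≈ 467.1875.


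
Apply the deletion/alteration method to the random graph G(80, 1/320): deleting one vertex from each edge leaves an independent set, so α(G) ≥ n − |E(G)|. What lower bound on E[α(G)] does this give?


E[|E(G)|] = C(80, 2)·p = 3160 · (1/320) = 79/8.
E[α(G)] ≥ n − E[|E(G)|] = 80 − 79/8 = 561/8.
Numerically: ≈ 70.125000.
(This is only a lower bound; the true E[α(G)] may be larger.)

E[α(G)] ≥ 561/8 ≈ 70.125000.


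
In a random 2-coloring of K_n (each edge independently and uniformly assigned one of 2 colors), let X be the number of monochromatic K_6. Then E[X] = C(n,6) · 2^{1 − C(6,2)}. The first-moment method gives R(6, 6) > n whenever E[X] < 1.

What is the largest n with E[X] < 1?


We need C(n, 6) · 2^{1 − 15} < 1, i.e. C(n, 6) < 2^{15 − 1} = 16384.
Check values of n near the boundary:
  n = 16: C(16, 6) = 8008; 8008 < 16384? YES
  n = 17: C(17, 6) = 12376; 12376 < 16384? YES
  n = 18: C(18, 6) = 18564; 18564 < 16384? NO
The largest n with C(n, 6) < 16384 is n = 17 (where E[X] = 1547/2048 ≈ 0.755). Hence R(6, 6) > 17, i.e. R(6, 6) ≥ 18.

Largest n = 17; hence R(6, 6) > 17.


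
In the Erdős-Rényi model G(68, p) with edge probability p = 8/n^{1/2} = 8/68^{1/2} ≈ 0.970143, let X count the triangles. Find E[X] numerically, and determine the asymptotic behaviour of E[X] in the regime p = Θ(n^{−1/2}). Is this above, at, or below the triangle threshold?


Number of potential triangles: C(68, 3) = 50116.
Each occurs with probability p³ ≈ (0.970143)³ ≈ 9.13075294e-01.
By linearity: E[X] = C(68, 3)·p³ ≈ 50116 · 9.13075294e-01 ≈ 45759.681447.
Since α = 1/2 < 1, p = c/n^{1/2} ≫ 1/n is above the triangle threshold p ~ 1/n. Asymptotically E[X] ~ (c³/6)·n^{3(1−α)} = (8³/6)·n^{1.5} → ∞; triangles are abundant w.h.p.

E[X] ≈ 45759.681447; in regime p = Θ(1/n^{1/2}) E[X] diverges (above the triangle threshold p ~ 1/n).


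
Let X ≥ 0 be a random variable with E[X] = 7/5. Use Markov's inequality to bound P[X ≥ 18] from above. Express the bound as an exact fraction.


μ = E[X] = 7/5, a = 18.
Markov: P[X ≥ 18] ≤ μ/a = (7/5)/18 = 7/90.
Numerically: ≈ 0.077778.
(Since a = 18 > μ = 1.400000, the bound 7/90 is < 1 and informative.)

P[X ≥ 18] ≤ 7/90 ≈ 0.077778.


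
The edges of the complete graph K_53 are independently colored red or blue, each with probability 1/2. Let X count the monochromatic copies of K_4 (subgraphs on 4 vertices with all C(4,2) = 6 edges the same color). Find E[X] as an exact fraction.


Let X = Σ_S X_S over the C(53, 4) = 292825 subsets S of size 4, where X_S = 1 if the K_4 on S is monochromatic.
For a fixed S, the K_4 on S has C(4, 2) = 6 edges. P[all 6 edges red] = (1/2)^6, and likewise for blue, so P[monochromatic] = 2·(1/2)^6 = 2^{1 − 6} = 1/32.
By linearity of expectation: E[X] = C(53, 4) · 2^{1 − 6} = 292825 · 1/32 = 292825/32.
Numerically: E[X] ≈ 9150.781250.

E[X] = C(53,4)·2^(1−C(4,2)) = 292825/32 ≈ 9150.781250.


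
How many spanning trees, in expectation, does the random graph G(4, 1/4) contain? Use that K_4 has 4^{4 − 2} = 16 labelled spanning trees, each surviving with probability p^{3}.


K_4 has 4^{4 − 2} = 16 labelled spanning trees.
For each such spanning tree H, let X_H = 1 if all 3 edges of H are present in G. Then P[X_H = 1] = p^{3} = (1/4)^{3} = 1/64.
By linearity of expectation: E[X] = Σ_H E[X_H] = 16 · p^{3} = 16 · 1/64 = 1/4.
Numerically: E[X] ≈ 0.25.

E[X] = 16 · (1/4)^{3} = 1/4 ≈ 0.25.


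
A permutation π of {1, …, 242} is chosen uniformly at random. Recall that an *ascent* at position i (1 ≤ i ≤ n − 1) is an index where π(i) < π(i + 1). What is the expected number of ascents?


Write X = Σ X_I over i = 1, …, 241, with X_I the indicator of one ascent.
There are 241 indicators.
For each fixed i, the pair (π(i), π(i+1)) is a uniformly random ordered pair of distinct values from {1, …, 242}; by symmetry P[π(i) < π(i+1)] = 1/2.
By linearity: E[X] = 241 · (1/2) = (242 − 1) · (1/2) = 241/2 ≈ 120.500.

E[X] = 241/2 = 120.500.


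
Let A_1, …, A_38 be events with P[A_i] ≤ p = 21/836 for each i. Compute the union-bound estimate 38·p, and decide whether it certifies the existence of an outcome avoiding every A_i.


Union bound: P[∪_{i=1}^{38} A_i] ≤ Σ_i P[A_i] ≤ 38·p = 38·(21/836) = 21/22.
Numerically: 21/22 ≈ 0.9545.
Is 21/22 < 1? YES.
Since P[∪ A_i] ≤ 21/22 < 1, the complement has P[∩ A_i^c] ≥ 1 − 21/22 = 1/22 > 0, so some outcome avoids every A_i.

38·p = 21/22 ≈ 0.9545; existence CERTIFIED by the union bound.


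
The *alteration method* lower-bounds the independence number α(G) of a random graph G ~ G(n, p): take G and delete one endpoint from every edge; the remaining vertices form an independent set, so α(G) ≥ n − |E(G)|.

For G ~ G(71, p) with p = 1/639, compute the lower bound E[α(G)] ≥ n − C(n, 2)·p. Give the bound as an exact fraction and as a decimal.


E[|E(G)|] = C(71, 2)·p = 2485 · (1/639) = 35/9.
E[α(G)] ≥ n − E[|E(G)|] = 71 − 35/9 = 604/9.
Numerically: ≈ 67.1111.
(This is only a lower bound; the true E[α(G)] may be larger.)

E[α(G)] ≥ 604/9 ≈ 67.1111.


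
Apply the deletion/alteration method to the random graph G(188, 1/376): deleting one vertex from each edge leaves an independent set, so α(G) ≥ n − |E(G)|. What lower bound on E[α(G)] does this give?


E[|E(G)|] = C(188, 2)·p = 17578 · (1/376) = 187/4.
E[α(G)] ≥ n − E[|E(G)|] = 188 − 187/4 = 565/4.
Numerically: ≈ 141.25000.
(This is only a lower bound; the true E[α(G)] may be larger.)

E[α(G)] ≥ 565/4 ≈ 141.25000.


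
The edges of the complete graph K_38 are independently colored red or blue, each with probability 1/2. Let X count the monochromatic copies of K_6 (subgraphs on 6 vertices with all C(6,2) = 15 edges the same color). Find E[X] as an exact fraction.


Let X = Σ_S X_S over the C(38, 6) = 2760681 subsets S of size 6, where X_S = 1 if the K_6 on S is monochromatic.
For a fixed S, the K_6 on S has C(6, 2) = 15 edges. P[all 15 edges red] = (1/2)^15, and likewise for blue, so P[monochromatic] = 2·(1/2)^15 = 2^{1 − 15} = 1/16384.
By linearity: E[X] = C(38, 6) · 2^{1 − 15} = 2760681 · 1/16384 = 2760681/16384.
Numerically: E[X] ≈ 168.499.

E[X] = C(38,6)·2^(1−C(6,2)) = 2760681/16384 ≈ 168.499.


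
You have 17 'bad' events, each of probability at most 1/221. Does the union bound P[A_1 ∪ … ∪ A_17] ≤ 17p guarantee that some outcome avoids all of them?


Union bound: P[∪_{i=1}^{17} A_i] ≤ Σ_i P[A_i] ≤ 17·p = 17·(1/221) = 1/13.
Numerically: 1/13 ≈ 0.07692.
Is 1/13 < 1? YES.
Since P[∪ A_i] ≤ 1/13 < 1, the complement has P[∩ A_i^c] ≥ 1 − 1/13 = 12/13 > 0, so some outcome avoids every A_i.

17·p = 1/13 ≈ 0.07692; existence CERTIFIED by the union bound.


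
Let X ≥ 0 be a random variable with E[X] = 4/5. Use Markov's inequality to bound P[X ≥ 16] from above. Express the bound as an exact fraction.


μ = E[X] = 4/5, a = 16.
Markov: P[X ≥ 16] ≤ μ/a = (4/5)/16 = 1/20.
Numerically: ≈ 0.05000.
(Since a = 16 > μ = 0.80000, the bound 1/20 is < 1 and informative.)

P[X ≥ 16] ≤ 1/20 ≈ 0.05000.


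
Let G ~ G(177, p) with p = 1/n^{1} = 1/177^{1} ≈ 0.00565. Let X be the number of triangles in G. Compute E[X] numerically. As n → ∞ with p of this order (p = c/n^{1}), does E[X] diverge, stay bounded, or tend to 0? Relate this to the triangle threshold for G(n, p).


Number of potential triangles: C(177, 3) = 908600.
Each occurs with probability p³ ≈ (0.00565)³ ≈ 1.803351e-07.
By linearity: E[X] = C(177, 3)·p³ ≈ 908600 · 1.803351e-07 ≈ 0.1639.
Here α = 1, so p = 1/n is exactly at the triangle threshold p ~ 1/n. Asymptotically E[X] → c³/6 = 1³/6 = 1/6 ≈ 0.1667, a bounded constant. In this regime the triangle count is asymptotically Poisson(c³/6).

E[X] ≈ 0.1639; in regime p = Θ(1/n^{1}) E[X] stays bounded (at the triangle threshold p ~ 1/n).


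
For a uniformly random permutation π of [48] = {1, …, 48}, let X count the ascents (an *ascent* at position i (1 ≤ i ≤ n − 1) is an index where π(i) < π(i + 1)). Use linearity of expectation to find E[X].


Write X = Σ X_I over i = 1, …, 47, with X_I the indicator of one ascent.
There are 47 indicators.
For each fixed i, the pair (π(i), π(i+1)) is a uniformly random ordered pair of distinct values from {1, …, 48}; by symmetry P[π(i) < π(i+1)] = 1/2.
By linearity: E[X] = 47 · (1/2) = (48 − 1) · (1/2) = 47/2 ≈ 23.500.

E[X] = 47/2 = 23.500.


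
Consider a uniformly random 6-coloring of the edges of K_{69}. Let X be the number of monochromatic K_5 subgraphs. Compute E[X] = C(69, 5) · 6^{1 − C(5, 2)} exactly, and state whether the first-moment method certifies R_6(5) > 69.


E[X] = C(69, 5) · 6^{1 − 10} = 11238513 · 6^{−9} = 11238513/10077696.
As a reduced fraction: E[X] = 3746171/3359232 ≈ 1.1151867.
Is E[X] < 1? NO.
Since E[X] ≥ 1, the first-moment bound is inconclusive at n = 69; it does NOT by itself certify R_6(5) > 69.

E[X] = 3746171/3359232 ≈ 1.1151867; E[X] ≥ 1; first-moment method inconclusive here.


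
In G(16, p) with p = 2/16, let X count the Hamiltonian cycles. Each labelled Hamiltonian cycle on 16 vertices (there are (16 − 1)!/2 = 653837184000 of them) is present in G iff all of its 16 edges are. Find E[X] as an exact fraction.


K_16 has (16 − 1)!/2 = 653837184000 labelled Hamiltonian cycles.
For each such Hamiltonian cycle H, let X_H = 1 if all 16 edges of H are present in G. Then P[X_H = 1] = p^{16} = (1/8)^{16} = 1/281474976710656.
Summing the indicators: E[X] = Σ_H E[X_H] = 653837184000 · p^{16} = 653837184000 · 1/281474976710656 = 638512875/274877906944.
Numerically: E[X] ≈ 0.0023229.

E[X] = 653837184000 · (1/8)^{16} = 638512875/274877906944 ≈ 0.0023229.


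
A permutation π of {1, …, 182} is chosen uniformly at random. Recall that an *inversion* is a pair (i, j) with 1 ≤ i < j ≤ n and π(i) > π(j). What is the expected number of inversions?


Write X = Σ X_I over the C(182, 2) = 16471 pairs i < j, with X_I the indicator of one inversion.
There are 16471 indicators.
For each fixed pair i < j, the values π(i) and π(j) are two distinct elements of {1, …, 182} in uniformly random order; by symmetry P[π(i) > π(j)] = 1/2.
By linearity: E[X] = 16471 · (1/2) = C(182, 2) · (1/2) = 16471/2 = 16471/2 ≈ 8235.500000.

E[X] = 16471/2 = 8235.500000.


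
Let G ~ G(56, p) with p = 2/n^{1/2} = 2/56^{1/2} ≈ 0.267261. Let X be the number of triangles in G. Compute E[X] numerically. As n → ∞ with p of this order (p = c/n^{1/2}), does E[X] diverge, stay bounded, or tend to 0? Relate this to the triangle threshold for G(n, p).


Number of potential triangles: C(56, 3) = 27720.
Each occurs with probability p³ ≈ (0.267261)³ ≈ 1.90900887e-02.
By linearity: E[X] = C(56, 3)·p³ ≈ 27720 · 1.90900887e-02 ≈ 529.177259.
Since α = 1/2 < 1, p = c/n^{1/2} ≫ 1/n is above the triangle threshold p ~ 1/n. Asymptotically E[X] ~ (c³/6)·n^{3(1−α)} = (2³/6)·n^{1.5} → ∞; triangles are abundant w.h.p.

E[X] ≈ 529.177259; in regime p = Θ(1/n^{1/2}) E[X] diverges (above the triangle threshold p ~ 1/n).


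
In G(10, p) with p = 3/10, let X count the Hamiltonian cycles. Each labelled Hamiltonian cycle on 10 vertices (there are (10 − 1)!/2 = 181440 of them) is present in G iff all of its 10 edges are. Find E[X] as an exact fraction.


K_10 has (10 − 1)!/2 = 181440 labelled Hamiltonian cycles.
For each such Hamiltonian cycle H, let X_H = 1 if all 10 edges of H are present in G. Then P[X_H = 1] = p^{10} = (3/10)^{10} = 59049/10000000000.
By linearity of expectation: E[X] = Σ_H E[X_H] = 181440 · p^{10} = 181440 · 59049/10000000000 = 33480783/31250000.
Numerically: E[X] ≈ 1.071.

E[X] = 181440 · (3/10)^{10} = 33480783/31250000 ≈ 1.071.


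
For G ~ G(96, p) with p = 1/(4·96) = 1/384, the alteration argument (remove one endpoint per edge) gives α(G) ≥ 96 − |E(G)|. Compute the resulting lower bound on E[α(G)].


E[|E(G)|] = C(96, 2)·p = 4560 · (1/384) = 95/8.
E[α(G)] ≥ n − E[|E(G)|] = 96 − 95/8 = 673/8.
Numerically: ≈ 84.125000.
(This is only a lower bound; the true E[α(G)] may be larger.)

E[α(G)] ≥ 673/8 ≈ 84.125000.


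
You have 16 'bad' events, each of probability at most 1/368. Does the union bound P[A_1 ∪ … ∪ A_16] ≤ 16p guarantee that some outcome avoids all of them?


Union bound: P[∪_{i=1}^{16} A_i] ≤ Σ_i P[A_i] ≤ 16·p = 16·(1/368) = 1/23.
Numerically: 1/23 ≈ 0.0435.
Is 1/23 < 1? YES.
Since P[∪ A_i] ≤ 1/23 < 1, the complement has P[∩ A_i^c] ≥ 1 − 1/23 = 22/23 > 0, so some outcome avoids every A_i.

16·p = 1/23 ≈ 0.0435; existence CERTIFIED by the union bound.


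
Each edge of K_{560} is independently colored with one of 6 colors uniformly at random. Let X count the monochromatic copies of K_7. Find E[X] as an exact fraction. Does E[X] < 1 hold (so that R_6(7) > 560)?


E[X] = C(560, 7) · 6^{1 − 21} = 3300169391659920 · 6^{−20} = 3300169391659920/3656158440062976.
As a reduced fraction: E[X] = 68753528992915/76169967501312 ≈ 0.9026330.
Is E[X] < 1? YES.
Since E[X] < 1, there exists a 6-coloring of K_{560} with no monochromatic K_7; hence R_6(7) > 560.

E[X] = 68753528992915/76169967501312 ≈ 0.9026330; E[X] < 1, so R_6(7) > 560.


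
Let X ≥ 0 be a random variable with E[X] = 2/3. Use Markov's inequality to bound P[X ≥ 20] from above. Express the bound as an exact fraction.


μ = E[X] = 2/3, a = 20.
Markov: P[X ≥ 20] ≤ μ/a = (2/3)/20 = 1/30.
Numerically: ≈ 0.033.
(Since a = 20 > μ = 0.667, the bound 1/30 is < 1 and informative.)

P[X ≥ 20] ≤ 1/30 ≈ 0.033.


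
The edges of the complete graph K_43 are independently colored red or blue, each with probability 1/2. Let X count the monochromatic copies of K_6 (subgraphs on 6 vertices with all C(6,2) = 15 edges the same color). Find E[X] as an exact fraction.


Let X = Σ_S X_S over the C(43, 6) = 6096454 subsets S of size 6, where X_S = 1 if the K_6 on S is monochromatic.
For a fixed S, the K_6 on S has C(6, 2) = 15 edges. P[all 15 edges red] = (1/2)^15, and likewise for blue, so P[monochromatic] = 2·(1/2)^15 = 2^{1 − 15} = 1/16384.
Summing: E[X] = C(43, 6) · 2^{1 − 15} = 6096454 · 1/16384 = 3048227/8192.
Numerically: E[X] ≈ 372.098022.

E[X] = C(43,6)·2^(1−C(6,2)) = 3048227/8192 ≈ 372.098022.


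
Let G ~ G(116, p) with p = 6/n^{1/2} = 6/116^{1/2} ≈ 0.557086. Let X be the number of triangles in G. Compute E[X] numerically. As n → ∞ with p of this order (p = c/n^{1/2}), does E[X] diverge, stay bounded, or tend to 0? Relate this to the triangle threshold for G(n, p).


Number of potential triangles: C(116, 3) = 253460.
Each occurs with probability p³ ≈ (0.557086)³ ≈ 1.72888763e-01.
By linearity: E[X] = C(116, 3)·p³ ≈ 253460 · 1.72888763e-01 ≈ 43820.385903.
Since α = 1/2 < 1, p = c/n^{1/2} ≫ 1/n is above the triangle threshold p ~ 1/n. Asymptotically E[X] ~ (c³/6)·n^{3(1−α)} = (6³/6)·n^{1.5} → ∞; triangles are abundant w.h.p.

E[X] ≈ 43820.385903; in regime p = Θ(1/n^{1/2}) E[X] diverges (above the triangle threshold p ~ 1/n).


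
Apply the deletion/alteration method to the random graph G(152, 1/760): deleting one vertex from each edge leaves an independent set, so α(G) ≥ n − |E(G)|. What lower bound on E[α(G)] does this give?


E[|E(G)|] = C(152, 2)·p = 11476 · (1/760) = 151/10.
E[α(G)] ≥ n − E[|E(G)|] = 152 − 151/10 = 1369/10.
Numerically: ≈ 136.9000.
(This is only a lower bound; the true E[α(G)] may be larger.)

E[α(G)] ≥ 1369/10 ≈ 136.9000.


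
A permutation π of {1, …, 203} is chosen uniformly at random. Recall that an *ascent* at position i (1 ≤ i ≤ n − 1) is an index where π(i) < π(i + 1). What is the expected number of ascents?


Write X = Σ X_I over i = 1, …, 202, with X_I the indicator of one ascent.
There are 202 indicators.
For each fixed i, the pair (π(i), π(i+1)) is a uniformly random ordered pair of distinct values from {1, …, 203}; by symmetry P[π(i) < π(i+1)] = 1/2.
By linearity: E[X] = 202 · (1/2) = (203 − 1) · (1/2) = 101 ≈ 101.00000.

E[X] = 101 = 101.00000.


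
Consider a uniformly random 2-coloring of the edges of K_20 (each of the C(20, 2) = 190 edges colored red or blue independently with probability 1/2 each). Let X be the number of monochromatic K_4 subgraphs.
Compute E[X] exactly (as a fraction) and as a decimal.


Let X = Σ_S X_S over the C(20, 4) = 4845 subsets S of size 4, where X_S = 1 if the K_4 on S is monochromatic.
For a fixed S, the K_4 on S has C(4, 2) = 6 edges. P[all 6 edges red] = (1/2)^6, and likewise for blue, so P[monochromatic] = 2·(1/2)^6 = 2^{1 − 6} = 1/32.
Summing: E[X] = C(20, 4) · 2^{1 − 6} = 4845 · 1/32 = 4845/32.
Numerically: E[X] ≈ 151.406.

E[X] = C(20,4)·2^(1−C(4,2)) = 4845/32 ≈ 151.406.


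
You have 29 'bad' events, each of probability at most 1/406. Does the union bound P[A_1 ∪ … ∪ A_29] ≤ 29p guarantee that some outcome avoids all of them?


Union bound: P[∪_{i=1}^{29} A_i] ≤ Σ_i P[A_i] ≤ 29·p = 29·(1/406) = 1/14.
Numerically: 1/14 ≈ 0.071.
Is 1/14 < 1? YES.
Since P[∪ A_i] ≤ 1/14 < 1, the complement has P[∩ A_i^c] ≥ 1 − 1/14 = 13/14 > 0, so some outcome avoids every A_i.

29·p = 1/14 ≈ 0.071; existence CERTIFIED by the union bound.


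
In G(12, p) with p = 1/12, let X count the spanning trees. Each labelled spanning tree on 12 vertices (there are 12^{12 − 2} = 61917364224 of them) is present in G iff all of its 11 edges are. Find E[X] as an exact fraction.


K_12 has 12^{12 − 2} = 61917364224 labelled spanning trees.
For each such spanning tree H, let X_H = 1 if all 11 edges of H are present in G. Then P[X_H = 1] = p^{11} = (1/12)^{11} = 1/743008370688.
Summing the indicators: E[X] = Σ_H E[X_H] = 61917364224 · p^{11} = 61917364224 · 1/743008370688 = 1/12.
Numerically: E[X] ≈ 0.0833.

E[X] = 61917364224 · (1/12)^{11} = 1/12 ≈ 0.0833.
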